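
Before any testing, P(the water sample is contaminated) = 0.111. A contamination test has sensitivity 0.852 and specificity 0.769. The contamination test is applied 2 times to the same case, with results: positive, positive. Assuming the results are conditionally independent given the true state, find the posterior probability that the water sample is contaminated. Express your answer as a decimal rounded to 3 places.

Posterior P(H) ≈ 0.629

With H the event that the water sample is contaminated, the joint likelihood of the observed sequence is P(data|H) = 0.852·0.852 = 0.72590 and P(data|¬H) = 0.231·0.231 = 0.053361.
Bayes: P(H|data) = 0.111·0.72590 / (0.111·0.72590 + 0.889·0.053361) = 0.080575/0.12801 = 0.6294.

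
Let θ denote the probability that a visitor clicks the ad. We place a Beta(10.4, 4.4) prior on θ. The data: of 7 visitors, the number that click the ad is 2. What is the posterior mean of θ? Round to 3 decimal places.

Posterior mean ≈ 0.569

The binomial likelihood is conjugate to the Beta prior: with 2 successes and 5 failures, the posterior is Beta(10.4+2, 4.4+5) = Beta(12.4, 9.4).
E[θ | data] = 12.4/(12.4+9.4) = 0.569.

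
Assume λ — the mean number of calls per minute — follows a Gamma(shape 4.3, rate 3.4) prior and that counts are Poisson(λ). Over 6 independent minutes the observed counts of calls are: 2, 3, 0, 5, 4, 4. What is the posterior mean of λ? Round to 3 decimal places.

Posterior mean ≈ 2.372

Total count ∑xᵢ = 18 over n = 6 minutes.
Gamma is conjugate to the Poisson likelihood: posterior is Gamma(shape = 4.3+18 = 22.3, rate = 3.4+6 = 9.4).
E[λ | data] = 22.3/9.4 = 2.372.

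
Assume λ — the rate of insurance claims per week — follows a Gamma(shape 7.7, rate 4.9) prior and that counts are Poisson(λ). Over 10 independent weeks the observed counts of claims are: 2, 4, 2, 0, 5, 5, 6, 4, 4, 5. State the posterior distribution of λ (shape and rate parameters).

Total count ∑xᵢ = 37 over n = 10 weeks.
Gamma is conjugate to the Poisson likelihood: posterior is Gamma(shape = 7.7+37 = 44.7, rate = 4.9+10 = 14.9).

Posterior: Gamma(shape=44.7, rate=14.9)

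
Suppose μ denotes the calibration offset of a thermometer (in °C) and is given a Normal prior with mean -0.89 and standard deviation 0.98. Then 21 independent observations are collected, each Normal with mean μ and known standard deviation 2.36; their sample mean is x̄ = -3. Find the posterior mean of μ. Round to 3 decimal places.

Prior precision 1/τ₀² = 1/0.98² = 1.04123; data precision n/σ² = 21/2.36² = 3.77047.
Posterior precision = 1.04123 + 3.77047 = 4.81170.
Posterior mean = (1.04123·-0.89 + 3.77047·-3) / 4.81170 = -2.543.

Posterior mean ≈ -2.543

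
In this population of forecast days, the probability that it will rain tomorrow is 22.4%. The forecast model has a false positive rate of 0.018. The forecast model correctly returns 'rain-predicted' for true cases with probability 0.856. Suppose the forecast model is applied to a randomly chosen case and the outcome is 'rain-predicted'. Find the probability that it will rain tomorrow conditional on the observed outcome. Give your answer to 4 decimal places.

P(H | E) ≈ 0.9321

Let H be the event that it will rain tomorrow. P(H) = 0.224, so P(¬H) = 0.776. With E the 'rain-predicted' result, P(E|H) = 0.856 and P(E|¬H) = 0.018.
P(E) = 0.856·0.224 + 0.018·0.776 = 0.19174 + 0.013968 = 0.20571.
By Bayes' theorem, P(H|E) = 0.19174 / 0.20571 = 0.9321.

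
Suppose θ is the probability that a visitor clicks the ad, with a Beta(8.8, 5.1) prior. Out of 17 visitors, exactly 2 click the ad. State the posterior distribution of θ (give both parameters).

The binomial likelihood is conjugate to the Beta prior: with 2 successes and 15 failures, the posterior is Beta(8.8+2, 5.1+15) = Beta(10.8, 20.1).

Posterior: Beta(10.8, 20.1)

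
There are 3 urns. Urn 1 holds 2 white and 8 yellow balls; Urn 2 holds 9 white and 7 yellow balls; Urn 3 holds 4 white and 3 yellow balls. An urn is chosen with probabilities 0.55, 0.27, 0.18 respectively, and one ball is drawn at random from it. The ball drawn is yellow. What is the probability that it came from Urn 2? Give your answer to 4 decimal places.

P(yellow|Urn 1) = 0.8; P(yellow|Urn 2) = 0.4375; P(yellow|Urn 3) = 0.4286.
Prior × likelihood for each source: 0.55·0.8=0.4400, 0.27·0.4375=0.1181, 0.18·0.4286=0.07714. Summing gives P(yellow) = 0.63527.
P(Urn 2 | yellow) = 0.1181 / 0.63527 = 0.1859.

Posterior probability ≈ 0.1859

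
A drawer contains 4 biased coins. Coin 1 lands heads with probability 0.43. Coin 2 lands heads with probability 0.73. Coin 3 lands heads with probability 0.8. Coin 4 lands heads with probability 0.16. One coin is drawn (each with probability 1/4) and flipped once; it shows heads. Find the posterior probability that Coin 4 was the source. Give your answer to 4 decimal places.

Posterior probability ≈ 0.0755

Tabulate prior·likelihood by source: [1] prior 0.25, lik 0.43, product 0.1075; [2] prior 0.25, lik 0.73, product 0.1825; [3] prior 0.25, lik 0.8, product 0.2000; [4] prior 0.25, lik 0.16, product 0.04000.
Normalizing constant = 0.53000; the posterior for Coin 4 is its product over the sum, 0.04000/0.53000 = 0.0755.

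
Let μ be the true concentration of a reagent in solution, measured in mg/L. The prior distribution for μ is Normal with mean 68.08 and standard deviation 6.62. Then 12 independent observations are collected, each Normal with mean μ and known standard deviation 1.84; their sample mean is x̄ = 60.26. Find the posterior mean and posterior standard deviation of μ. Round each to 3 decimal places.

Posterior mean ≈ 60.310; posterior SD ≈ 0.529

Prior precision 1/τ₀² = 1/6.62² = 0.0228183; data precision n/σ² = 12/1.84² = 3.54442.
Posterior precision = 0.0228183 + 3.54442 = 3.56724, giving posterior SD = 1/√3.56724 = 0.529.
Posterior mean = (0.0228183·68.08 + 3.54442·60.26) / 3.56724 = 60.310.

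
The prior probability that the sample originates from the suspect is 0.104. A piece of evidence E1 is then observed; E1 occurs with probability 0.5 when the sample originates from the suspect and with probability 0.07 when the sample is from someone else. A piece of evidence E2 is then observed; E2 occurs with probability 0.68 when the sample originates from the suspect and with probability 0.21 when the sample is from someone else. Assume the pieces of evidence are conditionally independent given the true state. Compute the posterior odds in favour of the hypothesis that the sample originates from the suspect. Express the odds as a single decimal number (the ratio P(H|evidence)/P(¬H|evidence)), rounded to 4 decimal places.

Prior odds = 0.104/(1−0.104) = 0.11607. In log-odds, ln(0.11607) = -2.1535.
Add log likelihood ratios: ln(7.1429) + ln(3.2381) = 3.1411.
Posterior log-odds = 0.98755, so posterior odds = exp(0.98755) = 2.6846.

Posterior odds ≈ 2.6846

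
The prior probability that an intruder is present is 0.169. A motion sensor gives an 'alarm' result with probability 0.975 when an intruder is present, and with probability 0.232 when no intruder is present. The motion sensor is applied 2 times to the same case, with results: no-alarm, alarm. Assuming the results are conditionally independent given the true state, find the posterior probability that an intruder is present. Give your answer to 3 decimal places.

With H the event that an intruder is present, the joint likelihood of the observed sequence is P(data|H) = 0.025·0.975 = 0.024375 and P(data|¬H) = 0.768·0.232 = 0.17818.
Bayes: P(H|data) = 0.169·0.024375 / (0.169·0.024375 + 0.831·0.17818) = 0.0041194/0.15218 = 0.0271.

Posterior P(H) ≈ 0.027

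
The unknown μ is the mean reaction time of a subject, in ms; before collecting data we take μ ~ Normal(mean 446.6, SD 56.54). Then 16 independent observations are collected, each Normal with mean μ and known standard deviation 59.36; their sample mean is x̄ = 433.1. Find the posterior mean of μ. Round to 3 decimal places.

Posterior mean ≈ 433.970

Prior precision 1/τ₀² = 1/56.54² = 0.00031282; data precision n/σ² = 16/59.36² = 0.00454080.
Posterior precision = 0.00031282 + 0.00454080 = 0.00485361.
Posterior mean = (0.00031282·446.6 + 0.00454080·433.1) / 0.00485361 = 433.970.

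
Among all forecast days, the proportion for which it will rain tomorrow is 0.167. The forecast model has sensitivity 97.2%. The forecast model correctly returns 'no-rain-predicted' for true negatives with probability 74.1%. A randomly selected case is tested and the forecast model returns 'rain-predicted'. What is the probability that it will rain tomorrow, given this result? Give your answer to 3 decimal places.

Let H be the event that it will rain tomorrow. P(H) = 0.167, so P(¬H) = 0.833. With E the 'rain-predicted' result, P(E|H) = 0.972 and P(E|¬H) = 0.259.
P(E) = 0.972·0.167 + 0.259·0.833 = 0.16232 + 0.21575 = 0.37807.
By Bayes' theorem, P(H|E) = 0.16232 / 0.37807 = 0.429.

P(H | E) ≈ 0.429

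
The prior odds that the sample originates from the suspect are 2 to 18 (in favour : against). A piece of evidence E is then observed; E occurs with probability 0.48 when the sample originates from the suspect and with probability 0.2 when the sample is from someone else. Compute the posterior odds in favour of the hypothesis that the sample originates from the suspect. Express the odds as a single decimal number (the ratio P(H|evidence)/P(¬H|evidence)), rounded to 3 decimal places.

Posterior odds ≈ 0.267

Prior odds = 2/18 = 0.11111.
Likelihood ratio for E = 0.48/0.2 = 2.4000.
Posterior odds = prior odds × LR = 0.26667.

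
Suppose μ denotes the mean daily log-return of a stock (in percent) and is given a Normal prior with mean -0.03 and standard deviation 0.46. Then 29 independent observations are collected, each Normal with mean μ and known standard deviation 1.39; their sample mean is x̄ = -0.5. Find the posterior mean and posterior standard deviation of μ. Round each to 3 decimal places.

Posterior mean ≈ -0.387; posterior SD ≈ 0.225

Prior precision 1/τ₀² = 1/0.46² = 4.72590; data precision n/σ² = 29/1.39² = 15.0096.
Posterior precision = 4.72590 + 15.0096 = 19.7355, giving posterior SD = 1/√19.7355 = 0.225.
Posterior mean = (4.72590·-0.03 + 15.0096·-0.5) / 19.7355 = -0.387.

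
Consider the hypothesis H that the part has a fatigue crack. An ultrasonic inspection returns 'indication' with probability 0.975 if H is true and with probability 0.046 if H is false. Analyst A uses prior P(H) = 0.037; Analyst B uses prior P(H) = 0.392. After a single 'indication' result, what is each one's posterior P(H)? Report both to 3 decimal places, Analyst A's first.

The likelihood ratio for an 'indication' result is 0.975/0.046 = 21.196.
Analyst A: prior odds 0.037/0.963 = 0.038422; posterior odds 0.81437; posterior probability 0.449.
Analyst B: prior odds 0.392/0.608 = 0.64474; posterior odds 13.666; posterior probability 0.932.

Analyst A: 0.449; Analyst B: 0.932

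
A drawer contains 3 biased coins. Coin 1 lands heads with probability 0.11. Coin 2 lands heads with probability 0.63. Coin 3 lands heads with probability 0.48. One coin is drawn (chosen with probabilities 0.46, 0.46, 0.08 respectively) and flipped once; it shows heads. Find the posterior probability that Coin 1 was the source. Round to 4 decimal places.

Tabulate prior·likelihood by source: [1] prior 0.46, lik 0.11, product 0.05060; [2] prior 0.46, lik 0.63, product 0.2898; [3] prior 0.08, lik 0.48, product 0.03840.
Normalizing constant = 0.37880; the posterior for Coin 1 is its product over the sum, 0.05060/0.37880 = 0.1336.

Posterior probability ≈ 0.1336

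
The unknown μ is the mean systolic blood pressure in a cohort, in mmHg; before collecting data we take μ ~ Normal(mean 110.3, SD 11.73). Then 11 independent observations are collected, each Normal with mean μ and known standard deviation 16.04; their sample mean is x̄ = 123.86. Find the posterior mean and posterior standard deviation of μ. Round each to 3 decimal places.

Prior precision 1/τ₀² = 1/11.73² = 0.00726782; data precision n/σ² = 11/16.04² = 0.0427547.
Posterior precision = 0.00726782 + 0.0427547 = 0.0500225, giving posterior SD = 1/√0.0500225 = 4.471.
Posterior mean = (0.00726782·110.3 + 0.0427547·123.86) / 0.0500225 = 121.890.

Posterior mean ≈ 121.890; posterior SD ≈ 4.471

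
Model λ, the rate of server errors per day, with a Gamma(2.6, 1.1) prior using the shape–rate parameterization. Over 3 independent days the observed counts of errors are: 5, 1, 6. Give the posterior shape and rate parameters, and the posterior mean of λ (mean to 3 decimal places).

Total count ∑xᵢ = 12 over n = 3 days.
Gamma is conjugate to the Poisson likelihood: posterior is Gamma(shape = 2.6+12 = 14.6, rate = 1.1+3 = 4.1).
E[λ | data] = 14.6/4.1 = 3.561.

Posterior: Gamma(shape=14.6, rate=4.1); mean ≈ 3.561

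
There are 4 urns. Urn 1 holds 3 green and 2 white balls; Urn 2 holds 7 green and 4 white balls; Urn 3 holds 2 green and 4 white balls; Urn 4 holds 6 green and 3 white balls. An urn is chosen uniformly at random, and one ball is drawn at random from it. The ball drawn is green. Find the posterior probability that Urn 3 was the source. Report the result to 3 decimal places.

Posterior probability ≈ 0.149

P(green|Urn 1) = 0.6; P(green|Urn 2) = 0.6364; P(green|Urn 3) = 0.3333; P(green|Urn 4) = 0.6667.
Prior × likelihood for each source: 0.25·0.6=0.1500, 0.25·0.6364=0.1591, 0.25·0.3333=0.08333, 0.25·0.6667=0.1667. Summing gives P(green) = 0.55909.
P(Urn 3 | green) = 0.08333 / 0.55909 = 0.149.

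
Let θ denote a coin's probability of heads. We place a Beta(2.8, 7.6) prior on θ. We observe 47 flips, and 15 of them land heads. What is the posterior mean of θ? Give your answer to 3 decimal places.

The binomial likelihood is conjugate to the Beta prior: with 15 successes and 32 failures, the posterior is Beta(2.8+15, 7.6+32) = Beta(17.8, 39.6).
Posterior mean = α/(α+β) = 17.8/57.4 = 0.310.

Posterior mean ≈ 0.310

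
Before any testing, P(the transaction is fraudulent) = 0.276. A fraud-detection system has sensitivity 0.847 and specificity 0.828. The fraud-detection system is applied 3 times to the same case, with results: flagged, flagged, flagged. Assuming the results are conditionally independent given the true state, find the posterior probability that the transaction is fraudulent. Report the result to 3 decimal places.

Posterior P(H) ≈ 0.979

Let H be the event that the transaction is fraudulent; start with P(H) = 0.276. P('flagged'|H) = 0.847, P('flagged'|¬H) = 0.172.
Update on result 1 ('flagged'): P(H) ← 0.847·0.2760 / (0.847·0.2760 + 0.172·0.7240) = 0.23377/0.35830 = 0.6524.
Update on result 2 ('flagged'): P(H) ← 0.847·0.6524 / (0.847·0.6524 + 0.172·0.3476) = 0.55262/0.61240 = 0.9024.
Update on result 3 ('flagged'): P(H) ← 0.847·0.9024 / (0.847·0.9024 + 0.172·0.0976) = 0.76432/0.78111 = 0.9785.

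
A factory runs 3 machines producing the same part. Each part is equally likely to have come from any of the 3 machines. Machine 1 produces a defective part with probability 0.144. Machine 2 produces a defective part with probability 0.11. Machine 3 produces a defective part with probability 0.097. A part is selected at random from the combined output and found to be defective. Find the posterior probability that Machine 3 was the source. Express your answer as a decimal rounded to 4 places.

Tabulate prior·likelihood by source: [1] prior 0.333333, lik 0.144, product 0.04800; [2] prior 0.333333, lik 0.11, product 0.03667; [3] prior 0.333333, lik 0.097, product 0.03233.
Normalizing constant = 0.11700; the posterior for Machine 3 is its product over the sum, 0.03233/0.11700 = 0.2764.

Posterior probability ≈ 0.2764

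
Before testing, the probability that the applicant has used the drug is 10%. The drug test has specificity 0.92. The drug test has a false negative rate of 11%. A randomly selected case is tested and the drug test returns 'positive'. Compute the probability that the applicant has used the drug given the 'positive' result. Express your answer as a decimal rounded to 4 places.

P(H | E) ≈ 0.5528

Write H for 'the applicant has used the drug'. Prior odds H:¬H = 0.1/0.9 = 0.11111. For the 'positive' outcome, the likelihood ratio is 0.89/0.08 = 11.125.
Posterior odds = 0.11111 × 11.125 = 1.2361, so P(H|E) = 1.2361/(1+1.2361) = 0.5528.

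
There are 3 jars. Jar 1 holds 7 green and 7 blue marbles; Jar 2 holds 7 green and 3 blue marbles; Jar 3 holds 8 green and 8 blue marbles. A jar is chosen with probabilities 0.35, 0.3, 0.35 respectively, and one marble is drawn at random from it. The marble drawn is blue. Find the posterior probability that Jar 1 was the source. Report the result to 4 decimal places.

Tabulate prior·likelihood by source: [1] prior 0.35, lik 0.5, product 0.1750; [2] prior 0.3, lik 0.3, product 0.09000; [3] prior 0.35, lik 0.5, product 0.1750.
Normalizing constant = 0.44000; the posterior for Jar 1 is its product over the sum, 0.1750/0.44000 = 0.3977.

Posterior probability ≈ 0.3977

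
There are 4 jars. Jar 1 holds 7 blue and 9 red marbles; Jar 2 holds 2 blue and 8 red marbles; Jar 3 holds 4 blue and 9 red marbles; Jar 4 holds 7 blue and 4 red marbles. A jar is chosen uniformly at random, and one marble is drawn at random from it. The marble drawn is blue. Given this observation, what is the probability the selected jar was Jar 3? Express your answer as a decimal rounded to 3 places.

Tabulate prior·likelihood by source: [1] prior 0.25, lik 0.4375, product 0.1094; [2] prior 0.25, lik 0.2, product 0.05000; [3] prior 0.25, lik 0.3077, product 0.07692; [4] prior 0.25, lik 0.6364, product 0.1591.
Normalizing constant = 0.39539; the posterior for Jar 3 is its product over the sum, 0.07692/0.39539 = 0.195.

Posterior probability ≈ 0.195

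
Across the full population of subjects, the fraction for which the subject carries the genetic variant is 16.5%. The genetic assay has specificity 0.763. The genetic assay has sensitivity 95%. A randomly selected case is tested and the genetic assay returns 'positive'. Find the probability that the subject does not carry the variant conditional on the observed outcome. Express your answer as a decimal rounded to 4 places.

Write H for 'the subject carries the genetic variant'. Prior odds H:¬H = 0.165/0.835 = 0.19760. For the 'positive' outcome, the likelihood ratio is 0.95/0.237 = 4.0084.
Posterior odds = 0.19760 × 4.0084 = 0.79209, so P(H|E) = 0.79209/(1+0.79209) = 0.4420. Then P(¬H|E) = 1 − 0.4420 = 0.5580.

P(¬H | E) ≈ 0.5580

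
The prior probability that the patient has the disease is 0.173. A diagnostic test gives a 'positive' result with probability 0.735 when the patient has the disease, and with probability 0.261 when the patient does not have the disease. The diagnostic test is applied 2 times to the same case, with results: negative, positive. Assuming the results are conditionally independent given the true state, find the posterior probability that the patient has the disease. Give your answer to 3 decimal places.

Posterior P(H) ≈ 0.174

Let H be the event that the patient has the disease; start with P(H) = 0.173. P('positive'|H) = 0.735, P('positive'|¬H) = 0.261.
Update on result 1 ('negative'): P(H) ← 0.265·0.1730 / (0.265·0.1730 + 0.739·0.8270) = 0.045845/0.65700 = 0.0698.
Update on result 2 ('positive'): P(H) ← 0.735·0.0698 / (0.735·0.0698 + 0.261·0.9302) = 0.051288/0.29408 = 0.1744.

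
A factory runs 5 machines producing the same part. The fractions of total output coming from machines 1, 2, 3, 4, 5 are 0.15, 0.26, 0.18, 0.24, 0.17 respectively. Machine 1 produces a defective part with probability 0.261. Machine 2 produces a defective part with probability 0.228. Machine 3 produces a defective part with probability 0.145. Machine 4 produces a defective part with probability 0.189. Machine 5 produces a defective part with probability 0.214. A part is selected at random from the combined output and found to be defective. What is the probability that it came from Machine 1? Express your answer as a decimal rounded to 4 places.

Posterior probability ≈ 0.1898

P(defective|M1) = 0.261; P(defective|M2) = 0.228; P(defective|M3) = 0.145; P(defective|M4) = 0.189; P(defective|M5) = 0.214.
Prior × likelihood for each source: 0.15·0.261=0.03915, 0.26·0.228=0.05928, 0.18·0.145=0.02610, 0.24·0.189=0.04536, 0.17·0.214=0.03638. Summing gives P(defective) = 0.20627.
P(Machine 1 | defective) = 0.03915 / 0.20627 = 0.1898.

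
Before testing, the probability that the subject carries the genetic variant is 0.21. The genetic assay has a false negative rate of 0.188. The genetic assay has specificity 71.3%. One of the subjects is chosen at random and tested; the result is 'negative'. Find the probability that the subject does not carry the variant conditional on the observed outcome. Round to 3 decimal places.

P(¬H | E) ≈ 0.935

Write H for 'the subject carries the genetic variant'. Prior odds H:¬H = 0.21/0.79 = 0.26582. For the 'negative' outcome, the likelihood ratio is 0.188/0.713 = 0.26367.
Posterior odds = 0.26582 × 0.26367 = 0.070091, so P(H|E) = 0.070091/(1+0.070091) = 0.065. Then P(¬H|E) = 1 − 0.065 = 0.935.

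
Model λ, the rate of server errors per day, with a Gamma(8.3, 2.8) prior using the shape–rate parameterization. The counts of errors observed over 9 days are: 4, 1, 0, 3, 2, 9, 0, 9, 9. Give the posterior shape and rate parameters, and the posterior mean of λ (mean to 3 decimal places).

Total count ∑xᵢ = 37 over n = 9 days.
Gamma is conjugate to the Poisson likelihood: posterior is Gamma(shape = 8.3+37 = 45.3, rate = 2.8+9 = 11.8).
Posterior mean = shape/rate = 45.3/11.8 = 3.839.

Posterior: Gamma(shape=45.3, rate=11.8); mean ≈ 3.839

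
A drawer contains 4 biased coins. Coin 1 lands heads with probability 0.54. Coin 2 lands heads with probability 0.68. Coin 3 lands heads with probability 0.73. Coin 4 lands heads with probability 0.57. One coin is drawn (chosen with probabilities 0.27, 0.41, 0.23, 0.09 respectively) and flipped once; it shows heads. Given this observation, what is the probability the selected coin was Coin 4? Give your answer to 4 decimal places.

Tabulate prior·likelihood by source: [1] prior 0.27, lik 0.54, product 0.1458; [2] prior 0.41, lik 0.68, product 0.2788; [3] prior 0.23, lik 0.73, product 0.1679; [4] prior 0.09, lik 0.57, product 0.05130.
Normalizing constant = 0.64380; the posterior for Coin 4 is its product over the sum, 0.05130/0.64380 = 0.0797.

Posterior probability ≈ 0.0797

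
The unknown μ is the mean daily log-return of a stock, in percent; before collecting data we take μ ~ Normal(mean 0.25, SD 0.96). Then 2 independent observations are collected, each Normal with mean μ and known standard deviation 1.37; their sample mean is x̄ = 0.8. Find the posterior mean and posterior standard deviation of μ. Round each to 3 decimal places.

With known σ, the Normal prior is conjugate. Weight on the data is w = (n/σ²)/(n/σ² + 1/τ₀²) = 1.06559/(1.06559+1.08507) = 0.49547.
Posterior mean = w·x̄ + (1−w)·μ₀ = 0.49547·0.8 + 0.50453·0.25 = 0.523. Posterior variance = 1/(1.06559+1.08507) = 0.464974, so SD = 0.682.

Posterior mean ≈ 0.523; posterior SD ≈ 0.682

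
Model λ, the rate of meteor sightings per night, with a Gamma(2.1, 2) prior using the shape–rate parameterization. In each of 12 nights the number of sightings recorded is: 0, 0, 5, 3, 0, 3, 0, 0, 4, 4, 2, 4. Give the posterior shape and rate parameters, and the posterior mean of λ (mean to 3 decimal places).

Total count ∑xᵢ = 25 over n = 12 nights.
Gamma is conjugate to the Poisson likelihood: posterior is Gamma(shape = 2.1+25 = 27.1, rate = 2+12 = 14).
Posterior mean = shape/rate = 27.1/14 = 1.936.

Posterior: Gamma(shape=27.1, rate=14); mean ≈ 1.936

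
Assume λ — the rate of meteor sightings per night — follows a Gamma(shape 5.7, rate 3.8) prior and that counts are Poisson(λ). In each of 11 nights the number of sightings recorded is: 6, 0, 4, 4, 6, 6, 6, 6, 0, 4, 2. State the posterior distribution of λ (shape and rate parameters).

Total count ∑xᵢ = 44 over n = 11 nights.
Gamma is conjugate to the Poisson likelihood: posterior is Gamma(shape = 5.7+44 = 49.7, rate = 3.8+11 = 14.8).

Posterior: Gamma(shape=49.7, rate=14.8)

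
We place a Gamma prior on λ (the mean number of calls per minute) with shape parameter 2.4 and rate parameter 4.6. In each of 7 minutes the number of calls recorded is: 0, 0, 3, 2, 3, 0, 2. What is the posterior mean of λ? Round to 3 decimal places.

The Poisson likelihood adds the total count to the shape and the number of exposure periods to the rate. Here ∑xᵢ = 10 and n = 7, so shape 2.4→12.4 and rate 4.6→11.6.
E[λ | data] = 12.4/11.6 = 1.069.

Posterior mean ≈ 1.069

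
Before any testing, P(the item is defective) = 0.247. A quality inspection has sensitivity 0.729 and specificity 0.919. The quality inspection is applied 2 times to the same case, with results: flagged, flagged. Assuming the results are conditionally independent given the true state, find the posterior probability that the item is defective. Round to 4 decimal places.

Posterior P(H) ≈ 0.9637

Let H be the event that the item is defective; start with P(H) = 0.247. P('flagged'|H) = 0.729, P('flagged'|¬H) = 0.081.
Update on result 1 ('flagged'): P(H) ← 0.729·0.2470 / (0.729·0.2470 + 0.081·0.7530) = 0.18006/0.24106 = 0.7470.
Update on result 2 ('flagged'): P(H) ← 0.729·0.7470 / (0.729·0.7470 + 0.081·0.2530) = 0.54455/0.56504 = 0.9637.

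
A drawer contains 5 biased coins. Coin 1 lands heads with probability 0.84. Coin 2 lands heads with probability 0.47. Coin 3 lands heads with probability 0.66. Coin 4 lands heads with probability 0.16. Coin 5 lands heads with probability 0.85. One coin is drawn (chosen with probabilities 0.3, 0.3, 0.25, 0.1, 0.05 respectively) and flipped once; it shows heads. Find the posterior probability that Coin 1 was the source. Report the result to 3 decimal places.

P(heads|C1) = 0.84; P(heads|C2) = 0.47; P(heads|C3) = 0.66; P(heads|C4) = 0.16; P(heads|C5) = 0.85.
Prior × likelihood for each source: 0.3·0.84=0.2520, 0.3·0.47=0.1410, 0.25·0.66=0.1650, 0.1·0.16=0.01600, 0.05·0.85=0.04250. Summing gives P(heads) = 0.61650.
P(Coin 1 | heads) = 0.2520 / 0.61650 = 0.409.

Posterior probability ≈ 0.409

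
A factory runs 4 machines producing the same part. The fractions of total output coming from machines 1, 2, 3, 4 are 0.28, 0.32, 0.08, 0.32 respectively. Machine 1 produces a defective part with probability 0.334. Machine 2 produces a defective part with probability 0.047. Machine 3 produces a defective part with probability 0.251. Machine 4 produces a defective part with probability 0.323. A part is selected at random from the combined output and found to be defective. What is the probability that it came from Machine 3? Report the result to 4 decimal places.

P(defective|M1) = 0.334; P(defective|M2) = 0.047; P(defective|M3) = 0.251; P(defective|M4) = 0.323.
Prior × likelihood for each source: 0.28·0.334=0.09352, 0.32·0.047=0.01504, 0.08·0.251=0.02008, 0.32·0.323=0.1034. Summing gives P(defective) = 0.23200.
P(Machine 3 | defective) = 0.02008 / 0.23200 = 0.0866.

Posterior probability ≈ 0.0866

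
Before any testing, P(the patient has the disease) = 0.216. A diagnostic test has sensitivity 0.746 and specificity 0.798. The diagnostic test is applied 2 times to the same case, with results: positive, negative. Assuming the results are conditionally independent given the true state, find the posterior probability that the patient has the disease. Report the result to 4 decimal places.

Posterior P(H) ≈ 0.2446

Let H be the event that the patient has the disease; start with P(H) = 0.216. P('positive'|H) = 0.746, P('positive'|¬H) = 0.202.
Update on result 1 ('positive'): P(H) ← 0.746·0.2160 / (0.746·0.2160 + 0.202·0.7840) = 0.16114/0.31950 = 0.5043.
Update on result 2 ('negative'): P(H) ← 0.254·0.5043 / (0.254·0.5043 + 0.798·0.4957) = 0.12810/0.52364 = 0.2446.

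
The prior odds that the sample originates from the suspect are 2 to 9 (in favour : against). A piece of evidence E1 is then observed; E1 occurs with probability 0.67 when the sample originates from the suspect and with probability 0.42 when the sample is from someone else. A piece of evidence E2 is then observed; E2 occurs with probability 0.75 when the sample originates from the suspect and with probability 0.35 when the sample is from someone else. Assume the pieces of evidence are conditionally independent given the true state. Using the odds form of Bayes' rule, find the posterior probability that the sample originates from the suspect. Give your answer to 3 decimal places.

Posterior probability ≈ 0.432

Prior odds = 2/9 = 0.22222. In log-odds, ln(0.22222) = -1.5041.
Add log likelihood ratios: ln(1.5952) + ln(2.1429) = 1.2292.
Posterior log-odds = -0.27491, so posterior odds = exp(-0.27491) = 0.75964. Converting, P(H|E) = 0.75964/1.7596 = 0.432.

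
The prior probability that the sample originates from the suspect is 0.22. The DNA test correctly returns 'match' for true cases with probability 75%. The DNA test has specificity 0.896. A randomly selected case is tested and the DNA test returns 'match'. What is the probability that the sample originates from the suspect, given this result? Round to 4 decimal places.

P(H | E) ≈ 0.6704

Let H be the event that the sample originates from the suspect. P(H) = 0.22, so P(¬H) = 0.78. With E the 'match' result, P(E|H) = 0.75 and P(E|¬H) = 0.104.
P(E) = 0.75·0.22 + 0.104·0.78 = 0.16500 + 0.081120 = 0.24612.
By Bayes' theorem, P(H|E) = 0.16500 / 0.24612 = 0.6704.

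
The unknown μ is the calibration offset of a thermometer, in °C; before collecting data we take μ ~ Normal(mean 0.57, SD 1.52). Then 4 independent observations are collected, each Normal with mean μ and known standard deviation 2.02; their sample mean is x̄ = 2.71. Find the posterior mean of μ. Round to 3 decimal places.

Prior precision 1/τ₀² = 1/1.52² = 0.432825; data precision n/σ² = 4/2.02² = 0.980296.
Posterior precision = 0.432825 + 0.980296 = 1.41312.
Posterior mean = (0.432825·0.57 + 0.980296·2.71) / 1.41312 = 2.055.

Posterior mean ≈ 2.055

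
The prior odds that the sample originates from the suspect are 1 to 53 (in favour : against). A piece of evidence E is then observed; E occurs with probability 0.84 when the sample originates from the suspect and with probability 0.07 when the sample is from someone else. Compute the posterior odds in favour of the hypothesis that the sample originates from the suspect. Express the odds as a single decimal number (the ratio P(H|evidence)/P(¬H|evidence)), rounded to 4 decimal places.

Prior odds = 1/53 = 0.018868. In log-odds, ln(0.018868) = -3.9703.
Add log likelihood ratio: ln(12.000) = 2.4849.
Posterior log-odds = -1.4854, so posterior odds = exp(-1.4854) = 0.22642.

Posterior odds ≈ 0.2264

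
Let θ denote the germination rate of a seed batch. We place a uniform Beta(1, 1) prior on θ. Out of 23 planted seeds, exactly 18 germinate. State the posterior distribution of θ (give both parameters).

Observing 18 successes and 5 failures updates Beta(1, 1) by adding the success and failure counts to the two shape parameters: α = 1+18 = 19, β = 1+5 = 6.

Posterior: Beta(19, 6)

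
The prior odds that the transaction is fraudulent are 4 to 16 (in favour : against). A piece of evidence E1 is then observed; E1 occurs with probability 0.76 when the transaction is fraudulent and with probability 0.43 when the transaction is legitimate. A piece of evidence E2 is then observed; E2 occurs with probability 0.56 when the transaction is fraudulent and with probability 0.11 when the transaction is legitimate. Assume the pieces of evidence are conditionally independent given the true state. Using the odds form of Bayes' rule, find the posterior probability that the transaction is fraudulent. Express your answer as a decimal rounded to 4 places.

Posterior probability ≈ 0.6923

Prior odds = 4/16 = 0.25000.
Likelihood ratio for E1 = 0.76/0.43 = 1.7674.
Likelihood ratio for E2 = 0.56/0.11 = 5.0909.
Posterior odds = prior odds × LR₁ × LR₂ = 2.2495.
Posterior probability = odds/(1+odds) = 2.2495/3.2495 = 0.6923.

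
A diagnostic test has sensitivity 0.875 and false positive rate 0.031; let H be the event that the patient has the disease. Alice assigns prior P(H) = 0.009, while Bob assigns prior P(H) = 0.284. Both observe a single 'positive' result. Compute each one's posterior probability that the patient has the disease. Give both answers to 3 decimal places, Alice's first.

Alice: 0.204; Bob: 0.918

The likelihood ratio for a 'positive' result is 0.875/0.031 = 28.226.
Alice: prior odds 0.009/0.991 = 0.0090817; posterior odds 0.25634; posterior probability 0.204.
Bob: prior odds 0.284/0.716 = 0.39665; posterior odds 11.196; posterior probability 0.918.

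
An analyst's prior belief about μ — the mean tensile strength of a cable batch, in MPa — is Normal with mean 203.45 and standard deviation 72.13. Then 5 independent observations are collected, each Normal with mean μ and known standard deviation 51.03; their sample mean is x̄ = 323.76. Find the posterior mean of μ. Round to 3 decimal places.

With known σ, the Normal prior is conjugate. Weight on the data is w = (n/σ²)/(n/σ² + 1/τ₀²) = 0.00192008/(0.00192008+0.00019221) = 0.90901.
Posterior mean = w·x̄ + (1−w)·μ₀ = 0.90901·323.76 + 0.090995·203.45 = 312.812.

Posterior mean ≈ 312.812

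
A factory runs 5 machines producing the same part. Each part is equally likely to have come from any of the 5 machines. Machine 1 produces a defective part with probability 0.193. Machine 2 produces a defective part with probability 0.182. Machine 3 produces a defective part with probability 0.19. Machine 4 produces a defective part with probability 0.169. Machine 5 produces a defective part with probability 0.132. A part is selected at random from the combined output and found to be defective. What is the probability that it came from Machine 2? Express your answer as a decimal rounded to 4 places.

P(defective|M1) = 0.193; P(defective|M2) = 0.182; P(defective|M3) = 0.19; P(defective|M4) = 0.169; P(defective|M5) = 0.132.
Prior × likelihood for each source: 0.2·0.193=0.03860, 0.2·0.182=0.03640, 0.2·0.19=0.03800, 0.2·0.169=0.03380, 0.2·0.132=0.02640. Summing gives P(defective) = 0.17320.
P(Machine 2 | defective) = 0.03640 / 0.17320 = 0.2102.

Posterior probability ≈ 0.2102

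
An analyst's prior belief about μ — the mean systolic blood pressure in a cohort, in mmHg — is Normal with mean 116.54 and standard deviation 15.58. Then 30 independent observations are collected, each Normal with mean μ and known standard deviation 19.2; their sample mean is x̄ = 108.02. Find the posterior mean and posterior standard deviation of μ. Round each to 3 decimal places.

Prior precision 1/τ₀² = 1/15.58² = 0.00411970; data precision n/σ² = 30/19.2² = 0.0813802.
Posterior precision = 0.00411970 + 0.0813802 = 0.0854999, giving posterior SD = 1/√0.0854999 = 3.420.
Posterior mean = (0.00411970·116.54 + 0.0813802·108.02) / 0.0854999 = 108.431.

Posterior mean ≈ 108.431; posterior SD ≈ 3.420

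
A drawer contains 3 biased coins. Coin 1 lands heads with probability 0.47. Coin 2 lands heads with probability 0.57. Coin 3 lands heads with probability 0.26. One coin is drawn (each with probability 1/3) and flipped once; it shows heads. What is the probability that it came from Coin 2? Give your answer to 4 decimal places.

Posterior probability ≈ 0.4385

Tabulate prior·likelihood by source: [1] prior 0.333333, lik 0.47, product 0.1567; [2] prior 0.333333, lik 0.57, product 0.1900; [3] prior 0.333333, lik 0.26, product 0.08667.
Normalizing constant = 0.43333; the posterior for Coin 2 is its product over the sum, 0.1900/0.43333 = 0.4385.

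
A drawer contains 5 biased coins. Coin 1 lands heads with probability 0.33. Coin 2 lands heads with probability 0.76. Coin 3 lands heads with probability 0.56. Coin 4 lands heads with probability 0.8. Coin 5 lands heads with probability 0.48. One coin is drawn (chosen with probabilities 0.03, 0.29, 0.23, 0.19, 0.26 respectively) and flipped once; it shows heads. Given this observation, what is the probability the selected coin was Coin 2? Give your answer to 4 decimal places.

Posterior probability ≈ 0.3466

P(heads|C1) = 0.33; P(heads|C2) = 0.76; P(heads|C3) = 0.56; P(heads|C4) = 0.8; P(heads|C5) = 0.48.
Prior × likelihood for each source: 0.03·0.33=0.009900, 0.29·0.76=0.2204, 0.23·0.56=0.1288, 0.19·0.8=0.1520, 0.26·0.48=0.1248. Summing gives P(heads) = 0.63590.
P(Coin 2 | heads) = 0.2204 / 0.63590 = 0.3466.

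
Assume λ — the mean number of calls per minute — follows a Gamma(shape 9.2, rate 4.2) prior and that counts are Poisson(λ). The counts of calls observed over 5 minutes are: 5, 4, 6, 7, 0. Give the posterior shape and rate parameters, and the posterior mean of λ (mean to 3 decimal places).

Posterior: Gamma(shape=31.2, rate=9.2); mean ≈ 3.391

Total count ∑xᵢ = 22 over n = 5 minutes.
Gamma is conjugate to the Poisson likelihood: posterior is Gamma(shape = 9.2+22 = 31.2, rate = 4.2+5 = 9.2).
E[λ | data] = 31.2/9.2 = 3.391.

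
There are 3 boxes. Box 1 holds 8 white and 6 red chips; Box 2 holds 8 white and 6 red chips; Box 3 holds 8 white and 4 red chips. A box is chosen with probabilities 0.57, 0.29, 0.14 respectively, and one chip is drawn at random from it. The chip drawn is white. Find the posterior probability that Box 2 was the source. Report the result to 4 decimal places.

Posterior probability ≈ 0.2834

Tabulate prior·likelihood by source: [1] prior 0.57, lik 0.5714, product 0.3257; [2] prior 0.29, lik 0.5714, product 0.1657; [3] prior 0.14, lik 0.6667, product 0.09333.
Normalizing constant = 0.58476; the posterior for Box 2 is its product over the sum, 0.1657/0.58476 = 0.2834.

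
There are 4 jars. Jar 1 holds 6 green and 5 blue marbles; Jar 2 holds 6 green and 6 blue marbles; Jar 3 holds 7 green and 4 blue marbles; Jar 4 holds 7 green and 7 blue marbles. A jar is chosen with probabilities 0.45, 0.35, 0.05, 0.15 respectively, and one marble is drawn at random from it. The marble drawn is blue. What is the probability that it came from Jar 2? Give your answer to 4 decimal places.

Posterior probability ≈ 0.3702

P(blue|Jar 1) = 0.4545; P(blue|Jar 2) = 0.5; P(blue|Jar 3) = 0.3636; P(blue|Jar 4) = 0.5.
Prior × likelihood for each source: 0.45·0.4545=0.2045, 0.35·0.5=0.1750, 0.05·0.3636=0.01818, 0.15·0.5=0.07500. Summing gives P(blue) = 0.47273.
P(Jar 2 | blue) = 0.1750 / 0.47273 = 0.3702.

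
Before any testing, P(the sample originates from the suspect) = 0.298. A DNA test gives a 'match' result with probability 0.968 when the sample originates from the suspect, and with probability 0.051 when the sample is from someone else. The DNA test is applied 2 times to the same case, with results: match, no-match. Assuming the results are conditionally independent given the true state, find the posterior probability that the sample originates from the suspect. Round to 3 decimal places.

Posterior P(H) ≈ 0.214

With H the event that the sample originates from the suspect, the joint likelihood of the observed sequence is P(data|H) = 0.968·0.032 = 0.030976 and P(data|¬H) = 0.051·0.949 = 0.048399.
Bayes: P(H|data) = 0.298·0.030976 / (0.298·0.030976 + 0.702·0.048399) = 0.0092308/0.043207 = 0.2136.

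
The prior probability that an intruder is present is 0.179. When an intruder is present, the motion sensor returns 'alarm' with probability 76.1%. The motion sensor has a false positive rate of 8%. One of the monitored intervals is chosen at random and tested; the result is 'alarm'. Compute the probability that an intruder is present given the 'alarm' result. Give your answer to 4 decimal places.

Write H for 'an intruder is present'. Prior odds H:¬H = 0.179/0.821 = 0.21803. For the 'alarm' outcome, the likelihood ratio is 0.761/0.08 = 9.5125.
Posterior odds = 0.21803 × 9.5125 = 2.0740, so P(H|E) = 2.0740/(1+2.0740) = 0.6747.

P(H | E) ≈ 0.6747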